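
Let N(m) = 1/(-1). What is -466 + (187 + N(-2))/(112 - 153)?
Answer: -19292/41 ≈ -470.54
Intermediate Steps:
N(m) = -1
-466 + (187 + N(-2))/(112 - 153) = -466 + (187 - 1)/(112 - 153) = -466 + 186/(-41) = -466 + 186*(-1/41) = -466 - 186/41 = -19292/41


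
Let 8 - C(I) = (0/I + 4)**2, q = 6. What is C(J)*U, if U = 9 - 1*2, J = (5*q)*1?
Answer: -56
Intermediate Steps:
J = 30 (J = (5*6)*1 = 30*1 = 30)
U = 7 (U = 9 - 2 = 7)
C(I) = -8 (C(I) = 8 - (0/I + 4)**2 = 8 - (0 + 4)**2 = 8 - 1*4**2 = 8 - 1*16 = 8 - 16 = -8)
C(J)*U = -8*7 = -56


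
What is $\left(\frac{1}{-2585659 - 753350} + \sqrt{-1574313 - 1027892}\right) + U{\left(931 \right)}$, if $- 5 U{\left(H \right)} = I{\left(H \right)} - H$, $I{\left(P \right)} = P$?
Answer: $- \frac{1}{3339009} + i \sqrt{2602205} \approx -2.9949 \cdot 10^{-7} + 1613.1 i$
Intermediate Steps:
$U{\left(H \right)} = 0$ ($U{\left(H \right)} = - \frac{H - H}{5} = \left(- \frac{1}{5}\right) 0 = 0$)
$\left(\frac{1}{-2585659 - 753350} + \sqrt{-1574313 - 1027892}\right) + U{\left(931 \right)} = \left(\frac{1}{-2585659 - 753350} + \sqrt{-1574313 - 1027892}\right) + 0 = \left(\frac{1}{-3339009} + \sqrt{-2602205}\right) + 0 = \left(- \frac{1}{3339009} + i \sqrt{2602205}\right) + 0 = - \frac{1}{3339009} + i \sqrt{2602205}$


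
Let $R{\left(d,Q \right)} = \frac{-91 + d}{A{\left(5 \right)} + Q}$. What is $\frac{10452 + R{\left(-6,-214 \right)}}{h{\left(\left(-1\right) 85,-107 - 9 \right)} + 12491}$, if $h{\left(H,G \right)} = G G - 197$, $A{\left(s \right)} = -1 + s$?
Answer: $\frac{2195017}{5407500} \approx 0.40592$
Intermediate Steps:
$h{\left(H,G \right)} = -197 + G^{2}$ ($h{\left(H,G \right)} = G^{2} - 197 = -197 + G^{2}$)
$R{\left(d,Q \right)} = \frac{-91 + d}{4 + Q}$ ($R{\left(d,Q \right)} = \frac{-91 + d}{\left(-1 + 5\right) + Q} = \frac{-91 + d}{4 + Q}$)
$\frac{10452 + R{\left(-6,-214 \right)}}{h{\left(\left(-1\right) 85,-107 - 9 \right)} + 12491} = \frac{10452 + \frac{-91 - 6}{4 - 214}}{\left(-197 + \left(-107 - 9\right)^{2}\right) + 12491} = \frac{10452 + \frac{1}{-210} \left(-97\right)}{\left(-197 + \left(-107 - 9\right)^{2}\right) + 12491} = \frac{10452 - - \frac{97}{210}}{\left(-197 + \left(-116\right)^{2}\right) + 12491} = \frac{10452 + \frac{97}{210}}{\left(-197 + 13456\right) + 12491} = \frac{2195017}{210 \left(13259 + 12491\right)} = \frac{2195017}{210 \cdot 25750} = \frac{2195017}{210} \cdot \frac{1}{25750} = \frac{2195017}{5407500}$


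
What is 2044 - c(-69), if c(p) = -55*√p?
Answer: 2044 + 55*I*√69 ≈ 2044.0 + 456.86*I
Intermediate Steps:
2044 - c(-69) = 2044 - (-55)*√(-69) = 2044 - (-55)*I*√69 = 2044 + 55*I*√69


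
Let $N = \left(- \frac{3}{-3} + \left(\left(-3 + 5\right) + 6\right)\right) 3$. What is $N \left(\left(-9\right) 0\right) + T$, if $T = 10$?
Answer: $10$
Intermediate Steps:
$N = 27$ ($N = \left(\left(-3\right) \left(- \frac{1}{3}\right) + \left(2 + 6\right)\right) 3 = \left(1 + 8\right) 3 = 9 \cdot 3 = 27$)
$N \left(\left(-9\right) 0\right) + T = 27 \left(\left(-9\right) 0\right) + 10 = 27 \cdot 0 + 10 = 0 + 10 = 10$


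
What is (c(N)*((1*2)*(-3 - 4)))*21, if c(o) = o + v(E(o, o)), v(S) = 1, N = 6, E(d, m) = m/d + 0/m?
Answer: -2058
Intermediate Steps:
E(d, m) = m/d (E(d, m) = m/d + 0 = m/d)
c(o) = 1 + o (c(o) = o + 1 = 1 + o)
(c(N)*((1*2)*(-3 - 4)))*21 = ((1 + 6)*((1*2)*(-3 - 4)))*21 = (7*(2*(-7)))*21 = (7*(-14))*21 = -98*21 = -2058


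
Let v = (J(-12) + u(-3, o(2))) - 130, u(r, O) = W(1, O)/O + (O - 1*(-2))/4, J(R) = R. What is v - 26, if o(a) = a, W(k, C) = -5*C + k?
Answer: -343/2 ≈ -171.50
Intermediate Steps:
W(k, C) = k - 5*C
u(r, O) = ½ + O/4 + (1 - 5*O)/O (u(r, O) = (1 - 5*O)/O + (O - 1*(-2))/4 = (1 - 5*O)/O + (O + 2)*(¼) = (1 - 5*O)/O + (2 + O)*(¼) = (1 - 5*O)/O + (½ + O/4) = ½ + O/4 + (1 - 5*O)/O)
v = -291/2 (v = (-12 + (-9/2 + 1/2 + (¼)*2)) - 130 = (-12 + (-9/2 + ½ + ½)) - 130 = (-12 - 7/2) - 130 = -31/2 - 130 = -291/2 ≈ -145.50)
v - 26 = -291/2 - 26 = -343/2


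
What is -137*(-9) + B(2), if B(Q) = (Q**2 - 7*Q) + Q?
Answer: 1225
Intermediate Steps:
B(Q) = Q**2 - 6*Q
-137*(-9) + B(2) = -137*(-9) + 2*(-6 + 2) = 1233 + 2*(-4) = 1233 - 8 = 1225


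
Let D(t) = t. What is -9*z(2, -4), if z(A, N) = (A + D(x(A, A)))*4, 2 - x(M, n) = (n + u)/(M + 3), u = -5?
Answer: -828/5 ≈ -165.60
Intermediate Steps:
x(M, n) = 2 - (-5 + n)/(3 + M) (x(M, n) = 2 - (n - 5)/(M + 3) = 2 - (-5 + n)/(3 + M))
z(A, N) = 4*A + 4*(11 + A)/(3 + A) (z(A, N) = (A + (11 - A + 2*A)/(3 + A))*4 = (A + (11 + A)/(3 + A))*4 = 4*A + 4*(11 + A)/(3 + A))
-9*z(2, -4) = -36*(11 + 2**2 + 4*2)/(3 + 2) = -36*(11 + 4 + 8)/5 = -36*23/5 = -9*92/5 = -828/5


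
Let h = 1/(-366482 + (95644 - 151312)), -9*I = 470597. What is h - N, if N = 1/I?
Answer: 3328753/198662523550 ≈ 1.6756e-5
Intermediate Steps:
I = -470597/9 (I = -⅑*470597 = -470597/9 ≈ -52289.)
h = -1/422150 (h = 1/(-366482 - 55668) = 1/(-422150) = -1/422150 ≈ -2.3688e-6)
N = -9/470597 (N = 1/(-470597/9) = -9/470597 ≈ -1.9125e-5)
h - N = -1/422150 - 1*(-9/470597) = -1/422150 + 9/470597 = 3328753/198662523550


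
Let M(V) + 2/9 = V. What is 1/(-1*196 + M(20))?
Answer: -9/1586 ≈ -0.0056747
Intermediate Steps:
M(V) = -2/9 + V
1/(-1*196 + M(20)) = 1/(-1*196 + (-2/9 + 20)) = 1/(-196 + 178/9) = 1/(-1586/9) = -9/1586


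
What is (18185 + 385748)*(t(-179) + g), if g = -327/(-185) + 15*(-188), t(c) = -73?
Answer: -216054875174/185 ≈ -1.1679e+9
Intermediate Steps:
g = -521373/185 (g = -327*(-1/185) - 2820 = 327/185 - 2820 = -521373/185 ≈ -2818.2)
(18185 + 385748)*(t(-179) + g) = (18185 + 385748)*(-73 - 521373/185) = 403933*(-534878/185) = -216054875174/185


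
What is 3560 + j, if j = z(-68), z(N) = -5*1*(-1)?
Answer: 3565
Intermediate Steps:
z(N) = 5 (z(N) = -5*(-1) = 5)
j = 5
3560 + j = 3560 + 5 = 3565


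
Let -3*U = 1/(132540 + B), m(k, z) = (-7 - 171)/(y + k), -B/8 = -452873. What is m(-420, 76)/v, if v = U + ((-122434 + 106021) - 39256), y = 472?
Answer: 501362454/8153584356697 ≈ 6.1490e-5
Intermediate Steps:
B = 3622984 (B = -8*(-452873) = 3622984)
m(k, z) = -178/(472 + k) (m(k, z) = (-7 - 171)/(472 + k) = -178/(472 + k))
U = -1/11266572 (U = -1/(3*(132540 + 3622984)) = -1/3/3755524 = -1/3*1/3755524 = -1/11266572 ≈ -8.8758e-8)
v = -627198796669/11266572 (v = -1/11266572 + ((-122434 + 106021) - 39256) = -1/11266572 + (-16413 - 39256) = -1/11266572 - 55669 = -627198796669/11266572 ≈ -55669.)
m(-420, 76)/v = (-178/(472 - 420))/(-627198796669/11266572) = -178/52*(-11266572/627198796669) = -178*1/52*(-11266572/627198796669) = -89/26*(-11266572/627198796669) = 501362454/8153584356697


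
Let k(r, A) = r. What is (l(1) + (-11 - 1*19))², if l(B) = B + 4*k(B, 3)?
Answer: 625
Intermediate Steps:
l(B) = 5*B (l(B) = B + 4*B = 5*B)
(l(1) + (-11 - 1*19))² = (5*1 + (-11 - 1*19))² = (5 + (-11 - 19))² = (5 - 30)² = (-25)² = 625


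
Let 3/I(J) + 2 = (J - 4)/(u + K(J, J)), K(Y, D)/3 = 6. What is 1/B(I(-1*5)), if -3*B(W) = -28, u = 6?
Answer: 3/28 ≈ 0.10714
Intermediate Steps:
K(Y, D) = 18 (K(Y, D) = 3*6 = 18)
I(J) = 3/(-13/6 + J/24) (I(J) = 3/(-2 + (J - 4)/(6 + 18)) = 3/(-2 + (-4 + J)/24) = 3/(-2 + (-4 + J)*(1/24)) = 3/(-2 + (-⅙ + J/24)) = 3/(-13/6 + J/24))
B(W) = 28/3 (B(W) = -⅓*(-28) = 28/3)
1/B(I(-1*5)) = 1/(28/3) = 3/28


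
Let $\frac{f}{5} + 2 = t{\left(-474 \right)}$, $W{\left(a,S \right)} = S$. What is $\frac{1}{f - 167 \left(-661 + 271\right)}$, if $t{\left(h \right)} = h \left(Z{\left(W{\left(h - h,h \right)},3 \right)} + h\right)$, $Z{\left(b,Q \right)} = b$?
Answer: $\frac{1}{2311880} \approx 4.3255 \cdot 10^{-7}$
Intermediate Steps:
$t{\left(h \right)} = 2 h^{2}$ ($t{\left(h \right)} = h \left(h + h\right) = h 2 h = 2 h^{2}$)
$f = 2246750$ ($f = -10 + 5 \cdot 2 \left(-474\right)^{2} = -10 + 5 \cdot 2 \cdot 224676 = -10 + 5 \cdot 449352 = -10 + 2246760 = 2246750$)
$\frac{1}{f - 167 \left(-661 + 271\right)} = \frac{1}{2246750 - 167 \left(-661 + 271\right)} = \frac{1}{2246750 - -65130} = \frac{1}{2246750 + 65130} = \frac{1}{2311880}$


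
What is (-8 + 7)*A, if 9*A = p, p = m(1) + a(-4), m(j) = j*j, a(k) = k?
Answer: 1/3 ≈ 0.33333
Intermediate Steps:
m(j) = j**2
p = -3 (p = 1**2 - 4 = 1 - 4 = -3)
A = -1/3 (A = (1/9)*(-3) = -1/3 ≈ -0.33333)
(-8 + 7)*A = (-8 + 7)*(-1/3) = -1*(-1/3) = 1/3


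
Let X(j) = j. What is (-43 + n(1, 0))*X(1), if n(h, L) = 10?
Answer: -33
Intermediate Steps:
(-43 + n(1, 0))*X(1) = (-43 + 10)*1 = -33*1 = -33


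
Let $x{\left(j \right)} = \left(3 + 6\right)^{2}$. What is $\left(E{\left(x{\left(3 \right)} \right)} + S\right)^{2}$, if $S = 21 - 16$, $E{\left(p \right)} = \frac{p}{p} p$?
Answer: $7396$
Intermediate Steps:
$x{\left(j \right)} = 81$ ($x{\left(j \right)} = 9^{2} = 81$)
$E{\left(p \right)} = p$ ($E{\left(p \right)} = 1 p = p$)
$S = 5$
$\left(E{\left(x{\left(3 \right)} \right)} + S\right)^{2} = \left(81 + 5\right)^{2} = 86^{2} = 7396$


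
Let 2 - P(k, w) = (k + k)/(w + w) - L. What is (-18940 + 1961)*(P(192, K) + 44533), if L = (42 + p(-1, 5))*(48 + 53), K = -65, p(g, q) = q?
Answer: -54392600038/65 ≈ -8.3681e+8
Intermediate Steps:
L = 4747 (L = (42 + 5)*(48 + 53) = 47*101 = 4747)
P(k, w) = 4749 - k/w (P(k, w) = 2 - ((k + k)/(w + w) - 1*4747) = 2 - ((2*k)/((2*w)) - 4747) = 2 - ((2*k)*(1/(2*w)) - 4747) = 2 - (k/w - 4747) = 2 - (-4747 + k/w) = 2 + (4747 - k/w) = 4749 - k/w)
(-18940 + 1961)*(P(192, K) + 44533) = (-18940 + 1961)*((4749 - 1*192/(-65)) + 44533) = -16979*((4749 - 1*192*(-1/65)) + 44533) = -16979*((4749 + 192/65) + 44533) = -16979*(308877/65 + 44533) = -16979*3203522/65 = -54392600038/65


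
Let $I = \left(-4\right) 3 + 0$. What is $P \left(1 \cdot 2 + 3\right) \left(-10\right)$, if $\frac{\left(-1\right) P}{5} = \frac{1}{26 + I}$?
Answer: $\frac{125}{7} \approx 17.857$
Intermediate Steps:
$I = -12$ ($I = -12 + 0 = -12$)
$P = - \frac{5}{14}$ ($P = - \frac{5}{26 - 12} = - \frac{5}{14} \approx -0.35714$)
$P \left(1 \cdot 2 + 3\right) \left(-10\right) = - \frac{5 \left(1 \cdot 2 + 3\right)}{14} \left(-10\right) = - \frac{5 \left(2 + 3\right)}{14} \left(-10\right) = \left(- \frac{5}{14}\right) 5 \left(-10\right) = \left(- \frac{25}{14}\right) \left(-10\right) = \frac{125}{7}$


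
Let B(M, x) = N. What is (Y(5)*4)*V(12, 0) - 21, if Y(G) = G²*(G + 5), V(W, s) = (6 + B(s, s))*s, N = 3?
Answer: -21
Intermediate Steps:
B(M, x) = 3
V(W, s) = 9*s (V(W, s) = (6 + 3)*s = 9*s)
Y(G) = G²*(5 + G)
(Y(5)*4)*V(12, 0) - 21 = ((5²*(5 + 5))*4)*(9*0) - 21 = ((25*10)*4)*0 - 21 = (250*4)*0 - 21 = 1000*0 - 21 = 0 - 21 = -21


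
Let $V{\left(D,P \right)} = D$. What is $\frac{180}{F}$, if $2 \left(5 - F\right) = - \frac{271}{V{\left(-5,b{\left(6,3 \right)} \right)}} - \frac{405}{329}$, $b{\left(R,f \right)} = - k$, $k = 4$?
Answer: $- \frac{148050}{17671} \approx -8.3781$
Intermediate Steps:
$b{\left(R,f \right)} = -4$ ($b{\left(R,f \right)} = \left(-1\right) 4 = -4$)
$F = - \frac{35342}{1645}$ ($F = 5 - \frac{- \frac{271}{-5} - \frac{405}{329}}{2} = 5 - \frac{\left(-271\right) \left(- \frac{1}{5}\right) - \frac{405}{329}}{2} = 5 - \frac{\frac{271}{5} - \frac{405}{329}}{2} = 5 - \frac{43567}{1645} = - \frac{35342}{1645} \approx -21.484$)
$\frac{180}{F} = \frac{180}{- \frac{35342}{1645}} = 180 \left(- \frac{1645}{35342}\right) = - \frac{148050}{17671}$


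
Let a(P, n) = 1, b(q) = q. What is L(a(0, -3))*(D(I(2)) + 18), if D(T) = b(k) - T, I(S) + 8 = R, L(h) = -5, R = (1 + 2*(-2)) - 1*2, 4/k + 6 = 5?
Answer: -135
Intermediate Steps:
k = -4 (k = 4/(-6 + 5) = 4/(-1) = 4*(-1) = -4)
R = -5 (R = (1 - 4) - 2 = -3 - 2 = -5)
I(S) = -13 (I(S) = -8 - 5 = -13)
D(T) = -4 - T
L(a(0, -3))*(D(I(2)) + 18) = -5*((-4 - 1*(-13)) + 18) = -5*((-4 + 13) + 18) = -5*(9 + 18) = -5*27 = -135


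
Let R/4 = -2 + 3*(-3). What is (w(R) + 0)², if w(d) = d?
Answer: 1936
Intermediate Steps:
R = -44 (R = 4*(-2 + 3*(-3)) = 4*(-2 - 9) = 4*(-11) = -44)
(w(R) + 0)² = (-44 + 0)² = (-44)² = 1936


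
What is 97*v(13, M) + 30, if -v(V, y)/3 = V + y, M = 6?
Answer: -5499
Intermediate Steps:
v(V, y) = -3*V - 3*y (v(V, y) = -3*(V + y) = -3*V - 3*y)
97*v(13, M) + 30 = 97*(-3*13 - 3*6) + 30 = 97*(-39 - 18) + 30 = 97*(-57) + 30 = -5529 + 30 = -5499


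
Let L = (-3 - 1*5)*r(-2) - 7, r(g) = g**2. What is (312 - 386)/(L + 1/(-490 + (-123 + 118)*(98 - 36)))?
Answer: 59200/31201 ≈ 1.8974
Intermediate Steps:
L = -39 (L = (-3 - 1*5)*(-2)**2 - 7 = (-3 - 5)*4 - 7 = -8*4 - 7 = -32 - 7 = -39)
(312 - 386)/(L + 1/(-490 + (-123 + 118)*(98 - 36))) = (312 - 386)/(-39 + 1/(-490 + (-123 + 118)*(98 - 36))) = -74/(-39 + 1/(-490 - 5*62)) = -74/(-39 + 1/(-490 - 310)) = -74/(-39 + 1/(-800)) = -74/(-39 - 1/800) = -74/(-31201/800) = -74*(-800/31201) = 59200/31201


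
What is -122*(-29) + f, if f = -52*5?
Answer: 3278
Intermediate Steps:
f = -260
-122*(-29) + f = -122*(-29) - 260 = 3538 - 260 = 3278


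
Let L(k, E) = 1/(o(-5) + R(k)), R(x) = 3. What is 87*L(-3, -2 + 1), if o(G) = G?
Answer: -87/2 ≈ -43.500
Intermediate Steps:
L(k, E) = -½ (L(k, E) = 1/(-5 + 3) = 1/(-2) = -½)
87*L(-3, -2 + 1) = 87*(-½) = -87/2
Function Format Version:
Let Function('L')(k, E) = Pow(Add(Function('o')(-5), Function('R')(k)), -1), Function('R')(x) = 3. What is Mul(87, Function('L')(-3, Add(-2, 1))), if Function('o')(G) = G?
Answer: Rational(-87, 2) ≈ -43.500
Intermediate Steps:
Function('L')(k, E) = Rational(-1, 2) (Function('L')(k, E) = Pow(Add(-5, 3), -1) = Pow(-2, -1) = Rational(-1, 2))
Mul(87, Function('L')(-3, Add(-2, 1))) = Mul(87, Rational(-1, 2)) = Rational(-87, 2)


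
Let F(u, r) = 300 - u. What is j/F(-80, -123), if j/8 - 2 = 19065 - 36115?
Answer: -34096/95 ≈ -358.91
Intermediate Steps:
j = -136384 (j = 16 + 8*(19065 - 36115) = 16 + 8*(-17050) = 16 - 136400 = -136384)
j/F(-80, -123) = -136384/(300 - 1*(-80)) = -136384/(300 + 80) = -136384/380 = -136384*1/380 = -34096/95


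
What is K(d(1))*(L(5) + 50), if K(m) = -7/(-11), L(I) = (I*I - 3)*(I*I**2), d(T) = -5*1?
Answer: 19600/11 ≈ 1781.8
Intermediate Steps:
d(T) = -5
L(I) = I**3*(-3 + I**2) (L(I) = (I**2 - 3)*I**3 = (-3 + I**2)*I**3 = I**3*(-3 + I**2))
K(m) = 7/11 (K(m) = -7*(-1/11) = 7/11)
K(d(1))*(L(5) + 50) = 7*(5**3*(-3 + 5**2) + 50)/11 = 7*(125*(-3 + 25) + 50)/11 = 7*(125*22 + 50)/11 = 7*(2750 + 50)/11 = (7/11)*2800 = 19600/11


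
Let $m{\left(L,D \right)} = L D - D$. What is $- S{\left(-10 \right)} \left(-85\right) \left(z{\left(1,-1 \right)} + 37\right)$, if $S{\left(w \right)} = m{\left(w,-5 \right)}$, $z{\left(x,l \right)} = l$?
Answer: $168300$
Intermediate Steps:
$m{\left(L,D \right)} = - D + D L$ ($m{\left(L,D \right)} = D L - D = - D + D L$)
$S{\left(w \right)} = 5 - 5 w$ ($S{\left(w \right)} = - 5 \left(-1 + w\right) = 5 - 5 w$)
$- S{\left(-10 \right)} \left(-85\right) \left(z{\left(1,-1 \right)} + 37\right) = - \left(5 - -50\right) \left(-85\right) \left(-1 + 37\right) = - \left(5 + 50\right) \left(-85\right) 36 = - 55 \left(-85\right) 36 = - \left(-4675\right) 36 = \left(-1\right) \left(-168300\right) = 168300$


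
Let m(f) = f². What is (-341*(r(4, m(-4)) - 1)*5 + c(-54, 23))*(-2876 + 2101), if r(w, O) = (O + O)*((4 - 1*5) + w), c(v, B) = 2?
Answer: 125529075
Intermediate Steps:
r(w, O) = 2*O*(-1 + w) (r(w, O) = (2*O)*((4 - 5) + w) = (2*O)*(-1 + w) = 2*O*(-1 + w))
(-341*(r(4, m(-4)) - 1)*5 + c(-54, 23))*(-2876 + 2101) = (-341*(2*(-4)²*(-1 + 4) - 1)*5 + 2)*(-2876 + 2101) = (-341*(2*16*3 - 1)*5 + 2)*(-775) = (-341*(96 - 1)*5 + 2)*(-775) = (-32395*5 + 2)*(-775) = (-341*475 + 2)*(-775) = (-161975 + 2)*(-775) = -161973*(-775) = 125529075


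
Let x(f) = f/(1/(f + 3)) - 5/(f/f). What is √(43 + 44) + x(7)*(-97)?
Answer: -6305 + √87 ≈ -6295.7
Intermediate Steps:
x(f) = -5 + f*(3 + f) (x(f) = f/(1/(3 + f)) - 5/1 = f*(3 + f) - 5*1 = f*(3 + f) - 5 = -5 + f*(3 + f))
√(43 + 44) + x(7)*(-97) = √(43 + 44) + (-5 + 7² + 3*7)*(-97) = √87 + (-5 + 49 + 21)*(-97) = √87 + 65*(-97) = √87 - 6305 = -6305 + √87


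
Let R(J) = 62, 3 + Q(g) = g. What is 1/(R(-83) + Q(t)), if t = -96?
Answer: -1/37 ≈ -0.027027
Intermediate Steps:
Q(g) = -3 + g
1/(R(-83) + Q(t)) = 1/(62 + (-3 - 96)) = 1/(62 - 99) = 1/(-37) = -1/37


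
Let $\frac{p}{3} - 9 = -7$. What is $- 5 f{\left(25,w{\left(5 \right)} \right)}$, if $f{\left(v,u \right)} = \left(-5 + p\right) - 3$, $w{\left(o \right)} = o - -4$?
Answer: $10$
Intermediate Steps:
$p = 6$ ($p = 27 + 3 \left(-7\right) = 27 - 21 = 6$)
$w{\left(o \right)} = 4 + o$ ($w{\left(o \right)} = o + 4 = 4 + o$)
$f{\left(v,u \right)} = -2$ ($f{\left(v,u \right)} = \left(-5 + 6\right) - 3 = 1 - 3 = -2$)
$- 5 f{\left(25,w{\left(5 \right)} \right)} = \left(-5\right) \left(-2\right) = 10$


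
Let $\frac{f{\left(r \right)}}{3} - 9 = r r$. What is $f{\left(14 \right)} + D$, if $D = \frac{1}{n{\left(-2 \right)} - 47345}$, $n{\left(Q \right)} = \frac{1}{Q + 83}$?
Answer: $\frac{2358490479}{3834944} \approx 615.0$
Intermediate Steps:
$f{\left(r \right)} = 27 + 3 r^{2}$ ($f{\left(r \right)} = 27 + 3 r r = 27 + 3 r^{2}$)
$n{\left(Q \right)} = \frac{1}{83 + Q}$
$D = - \frac{81}{3834944}$ ($D = \frac{1}{\frac{1}{83 - 2} - 47345} = \frac{1}{\frac{1}{81} - 47345} = \frac{1}{- \frac{3834944}{81}} = - \frac{81}{3834944} \approx -2.1122 \cdot 10^{-5}$)
$f{\left(14 \right)} + D = \left(27 + 3 \cdot 14^{2}\right) - \frac{81}{3834944} = \left(27 + 3 \cdot 196\right) - \frac{81}{3834944} = \left(27 + 588\right) - \frac{81}{3834944} = 615 - \frac{81}{3834944} = \frac{2358490479}{3834944}$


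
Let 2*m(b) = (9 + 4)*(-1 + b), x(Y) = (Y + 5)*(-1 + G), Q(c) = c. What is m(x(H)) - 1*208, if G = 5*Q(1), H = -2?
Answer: -273/2 ≈ -136.50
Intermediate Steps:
G = 5 (G = 5*1 = 5)
x(Y) = 20 + 4*Y (x(Y) = (Y + 5)*(-1 + 5) = (5 + Y)*4 = 20 + 4*Y)
m(b) = -13/2 + 13*b/2 (m(b) = ((9 + 4)*(-1 + b))/2 = (13*(-1 + b))/2 = (-13 + 13*b)/2 = -13/2 + 13*b/2)
m(x(H)) - 1*208 = (-13/2 + 13*(20 + 4*(-2))/2) - 1*208 = (-13/2 + 13*(20 - 8)/2) - 208 = (-13/2 + (13/2)*12) - 208 = (-13/2 + 78) - 208 = 143/2 - 208 = -273/2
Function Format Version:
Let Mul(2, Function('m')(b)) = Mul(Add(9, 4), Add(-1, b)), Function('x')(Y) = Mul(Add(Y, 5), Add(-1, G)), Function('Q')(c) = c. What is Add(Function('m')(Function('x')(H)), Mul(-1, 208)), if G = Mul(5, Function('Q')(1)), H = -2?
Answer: Rational(-273, 2) ≈ -136.50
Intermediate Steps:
G = 5 (G = Mul(5, 1) = 5)
Function('x')(Y) = Add(20, Mul(4, Y)) (Function('x')(Y) = Mul(Add(Y, 5), Add(-1, 5)) = Mul(Add(5, Y), 4) = Add(20, Mul(4, Y)))
Function('m')(b) = Add(Rational(-13, 2), Mul(Rational(13, 2), b)) (Function('m')(b) = Mul(Rational(1, 2), Mul(Add(9, 4), Add(-1, b))) = Mul(Rational(1, 2), Mul(13, Add(-1, b))) = Mul(Rational(1, 2), Add(-13, Mul(13, b))) = Add(Rational(-13, 2), Mul(Rational(13, 2), b)))
Add(Function('m')(Function('x')(H)), Mul(-1, 208)) = Add(Add(Rational(-13, 2), Mul(Rational(13, 2), Add(20, Mul(4, -2)))), Mul(-1, 208)) = Add(Add(Rational(-13, 2), Mul(Rational(13, 2), Add(20, -8))), -208) = Add(Add(Rational(-13, 2), Mul(Rational(13, 2), 12)), -208) = Add(Add(Rational(-13, 2), 78), -208) = Add(Rational(143, 2), -208) = Rational(-273, 2)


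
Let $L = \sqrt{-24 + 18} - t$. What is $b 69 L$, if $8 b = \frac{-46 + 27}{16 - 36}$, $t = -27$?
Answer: $\frac{35397}{160} + \frac{1311 i \sqrt{6}}{160} \approx 221.23 + 20.07 i$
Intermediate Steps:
$L = 27 + i \sqrt{6}$ ($L = \sqrt{-24 + 18} - -27 = \sqrt{-6} + 27 = i \sqrt{6} + 27 = 27 + i \sqrt{6} \approx 27.0 + 2.4495 i$)
$b = \frac{19}{160}$ ($b = \frac{\left(-46 + 27\right) \frac{1}{16 - 36}}{8} = \frac{\left(-19\right) \frac{1}{-20}}{8} = \frac{\left(-19\right) \left(- \frac{1}{20}\right)}{8} = \frac{1}{8} \cdot \frac{19}{20} = \frac{19}{160} \approx 0.11875$)
$b 69 L = \frac{19}{160} \cdot 69 \left(27 + i \sqrt{6}\right) = \frac{1311 \left(27 + i \sqrt{6}\right)}{160} = \frac{35397}{160} + \frac{1311 i \sqrt{6}}{160}$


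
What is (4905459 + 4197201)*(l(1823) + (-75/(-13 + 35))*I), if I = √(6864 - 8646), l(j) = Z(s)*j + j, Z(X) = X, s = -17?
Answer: -265506386880 - 3072147750*I*√22/11 ≈ -2.6551e+11 - 1.31e+9*I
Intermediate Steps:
l(j) = -16*j (l(j) = -17*j + j = -16*j)
I = 9*I*√22 (I = √(-1782) = 9*I*√22 ≈ 42.214*I)
(4905459 + 4197201)*(l(1823) + (-75/(-13 + 35))*I) = (4905459 + 4197201)*(-16*1823 + (-75/(-13 + 35))*(9*I*√22)) = 9102660*(-29168 + (-75/22)*(9*I*√22)) = 9102660*(-29168 + (-75*1/22)*(9*I*√22)) = 9102660*(-29168 - 675*I*√22/22) = -265506386880 - 3072147750*I*√22/11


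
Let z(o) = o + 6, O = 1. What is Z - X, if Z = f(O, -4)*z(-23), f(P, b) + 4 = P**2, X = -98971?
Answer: 99022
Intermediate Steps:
f(P, b) = -4 + P**2
z(o) = 6 + o
Z = 51 (Z = (-4 + 1**2)*(6 - 23) = (-4 + 1)*(-17) = -3*(-17) = 51)
Z - X = 51 - 1*(-98971) = 51 + 98971 = 99022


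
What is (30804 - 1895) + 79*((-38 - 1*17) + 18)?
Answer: 25986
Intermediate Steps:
(30804 - 1895) + 79*((-38 - 1*17) + 18) = 28909 + 79*((-38 - 17) + 18) = 28909 + 79*(-55 + 18) = 28909 + 79*(-37) = 28909 - 2923 = 25986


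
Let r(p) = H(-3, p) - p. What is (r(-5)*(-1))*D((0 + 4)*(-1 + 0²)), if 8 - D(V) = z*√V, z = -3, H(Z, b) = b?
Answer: 0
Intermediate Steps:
r(p) = 0 (r(p) = p - p = 0)
D(V) = 8 + 3*√V (D(V) = 8 - (-3)*√V = 8 + 3*√V)
(r(-5)*(-1))*D((0 + 4)*(-1 + 0²)) = (0*(-1))*(8 + 3*√((0 + 4)*(-1 + 0²))) = 0*(8 + 3*√(4*(-1 + 0))) = 0*(8 + 3*√(4*(-1))) = 0*(8 + 3*√(-4)) = 0*(8 + 3*(2*I)) = 0*(8 + 6*I) = 0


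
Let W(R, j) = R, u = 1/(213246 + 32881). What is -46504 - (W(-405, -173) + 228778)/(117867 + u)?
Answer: -1349148926380811/29010251110 ≈ -46506.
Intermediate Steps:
u = 1/246127 ≈ 4.0629e-6
-46504 - (W(-405, -173) + 228778)/(117867 + u) = -46504 - (-405 + 228778)/(117867 + 1/246127) = -46504 - 228373/29010251110/246127 = -46504 - 228373*246127/29010251110 = -46504 - 1*56208761371/29010251110 = -46504 - 56208761371/29010251110 = -1349148926380811/29010251110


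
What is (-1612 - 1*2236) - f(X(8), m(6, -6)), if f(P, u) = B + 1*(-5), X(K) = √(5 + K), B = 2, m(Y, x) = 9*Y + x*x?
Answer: -3845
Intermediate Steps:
m(Y, x) = x² + 9*Y (m(Y, x) = 9*Y + x² = x² + 9*Y)
f(P, u) = -3 (f(P, u) = 2 + 1*(-5) = 2 - 5 = -3)
(-1612 - 1*2236) - f(X(8), m(6, -6)) = (-1612 - 1*2236) - 1*(-3) = (-1612 - 2236) + 3 = -3848 + 3 = -3845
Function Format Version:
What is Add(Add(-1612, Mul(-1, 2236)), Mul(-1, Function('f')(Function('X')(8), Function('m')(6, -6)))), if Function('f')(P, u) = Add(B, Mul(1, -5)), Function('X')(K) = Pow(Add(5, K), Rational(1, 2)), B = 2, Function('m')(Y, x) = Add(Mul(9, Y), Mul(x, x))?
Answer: -3845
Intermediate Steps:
Function('m')(Y, x) = Add(Pow(x, 2), Mul(9, Y)) (Function('m')(Y, x) = Add(Mul(9, Y), Pow(x, 2)) = Add(Pow(x, 2), Mul(9, Y)))
Function('f')(P, u) = -3 (Function('f')(P, u) = Add(2, Mul(1, -5)) = Add(2, -5) = -3)
Add(Add(-1612, Mul(-1, 2236)), Mul(-1, Function('f')(Function('X')(8), Function('m')(6, -6)))) = Add(Add(-1612, Mul(-1, 2236)), Mul(-1, -3)) = Add(Add(-1612, -2236), 3) = Add(-3848, 3) = -3845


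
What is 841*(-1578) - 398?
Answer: -1327496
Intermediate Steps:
841*(-1578) - 398 = -1327098 - 398 = -1327496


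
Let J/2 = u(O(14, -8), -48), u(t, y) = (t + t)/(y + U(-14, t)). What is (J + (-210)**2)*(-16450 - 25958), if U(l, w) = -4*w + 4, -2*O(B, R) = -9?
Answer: -1870180488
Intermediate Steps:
O(B, R) = 9/2 (O(B, R) = -1/2*(-9) = 9/2)
U(l, w) = 4 - 4*w
u(t, y) = 2*t/(4 + y - 4*t) (u(t, y) = (t + t)/(y + (4 - 4*t)) = (2*t)/(4 + y - 4*t) = 2*t/(4 + y - 4*t))
J = -9/31 (J = 2*(2*(9/2)/(4 - 48 - 4*9/2)) = 2*(2*(9/2)/(4 - 48 - 18)) = 2*(2*(9/2)/(-62)) = 2*(2*(9/2)*(-1/62)) = 2*(-9/62) = -9/31 ≈ -0.29032)
(J + (-210)**2)*(-16450 - 25958) = (-9/31 + (-210)**2)*(-16450 - 25958) = (-9/31 + 44100)*(-42408) = (1367091/31)*(-42408) = -1870180488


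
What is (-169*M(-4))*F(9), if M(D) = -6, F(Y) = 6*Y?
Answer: 54756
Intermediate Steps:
(-169*M(-4))*F(9) = (-169*(-6))*(6*9) = 1014*54 = 54756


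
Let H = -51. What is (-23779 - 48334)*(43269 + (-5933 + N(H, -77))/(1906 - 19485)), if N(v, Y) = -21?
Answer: -54851434142665/17579 ≈ -3.1203e+9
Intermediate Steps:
(-23779 - 48334)*(43269 + (-5933 + N(H, -77))/(1906 - 19485)) = (-23779 - 48334)*(43269 + (-5933 - 21)/(1906 - 19485)) = -72113*(43269 - 5954/(-17579)) = -72113*(43269 - 5954*(-1/17579)) = -72113*(43269 + 5954/17579) = -72113*760631705/17579 = -54851434142665/17579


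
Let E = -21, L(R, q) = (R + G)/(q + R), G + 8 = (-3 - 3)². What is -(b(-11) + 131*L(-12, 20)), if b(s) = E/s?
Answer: -2903/11 ≈ -263.91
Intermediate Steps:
G = 28 (G = -8 + (-3 - 3)² = -8 + (-6)² = -8 + 36 = 28)
L(R, q) = (28 + R)/(R + q) (L(R, q) = (R + 28)/(q + R) = (28 + R)/(R + q))
b(s) = -21/s
-(b(-11) + 131*L(-12, 20)) = -(-21/(-11) + 131*((28 - 12)/(-12 + 20))) = -(-21*(-1/11) + 131*(16/8)) = -(21/11 + 131*((⅛)*16)) = -(21/11 + 131*2) = -(21/11 + 262) = -1*2903/11 = -2903/11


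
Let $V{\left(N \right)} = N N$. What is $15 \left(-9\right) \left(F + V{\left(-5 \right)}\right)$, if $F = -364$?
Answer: $45765$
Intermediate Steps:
$V{\left(N \right)} = N^{2}$
$15 \left(-9\right) \left(F + V{\left(-5 \right)}\right) = 15 \left(-9\right) \left(-364 + \left(-5\right)^{2}\right) = - 135 \left(-364 + 25\right) = \left(-135\right) \left(-339\right) = 45765$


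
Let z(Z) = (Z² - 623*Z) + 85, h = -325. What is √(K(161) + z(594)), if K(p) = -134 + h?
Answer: 40*I*√11 ≈ 132.67*I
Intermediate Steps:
z(Z) = 85 + Z² - 623*Z
K(p) = -459 (K(p) = -134 - 325 = -459)
√(K(161) + z(594)) = √(-459 + (85 + 594² - 623*594)) = √(-459 + (85 + 352836 - 370062)) = √(-459 - 17141) = √(-17600) = 40*I*√11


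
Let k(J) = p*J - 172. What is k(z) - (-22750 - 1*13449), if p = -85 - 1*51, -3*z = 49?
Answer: 114745/3 ≈ 38248.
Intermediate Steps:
z = -49/3 (z = -⅓*49 = -49/3 ≈ -16.333)
p = -136 (p = -85 - 51 = -136)
k(J) = -172 - 136*J (k(J) = -136*J - 172 = -172 - 136*J)
k(z) - (-22750 - 1*13449) = (-172 - 136*(-49/3)) - (-22750 - 1*13449) = (-172 + 6664/3) - (-22750 - 13449) = 6148/3 - 1*(-36199) = 6148/3 + 36199 = 114745/3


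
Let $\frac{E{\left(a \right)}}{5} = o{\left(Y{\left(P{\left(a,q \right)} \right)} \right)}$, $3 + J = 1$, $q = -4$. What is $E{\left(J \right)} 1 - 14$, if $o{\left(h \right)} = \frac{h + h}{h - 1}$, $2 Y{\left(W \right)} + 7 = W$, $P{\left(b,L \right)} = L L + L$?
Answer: $\frac{8}{3} \approx 2.6667$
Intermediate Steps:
$P{\left(b,L \right)} = L + L^{2}$ ($P{\left(b,L \right)} = L^{2} + L = L + L^{2}$)
$Y{\left(W \right)} = - \frac{7}{2} + \frac{W}{2}$
$o{\left(h \right)} = \frac{2 h}{-1 + h}$
$J = -2$ ($J = -3 + 1 = -2$)
$E{\left(a \right)} = \frac{50}{3}$ ($E{\left(a \right)} = 5 \frac{2 \left(- \frac{7}{2} + \frac{\left(-4\right) \left(1 - 4\right)}{2}\right)}{-1 - \left(\frac{7}{2} - \frac{\left(-4\right) \left(1 - 4\right)}{2}\right)} = 5 \frac{2 \left(- \frac{7}{2} + \frac{\left(-4\right) \left(-3\right)}{2}\right)}{-1 - \left(\frac{7}{2} - \frac{\left(-4\right) \left(-3\right)}{2}\right)} = 5 \frac{2 \left(- \frac{7}{2} + \frac{1}{2} \cdot 12\right)}{-1 + \left(- \frac{7}{2} + \frac{1}{2} \cdot 12\right)} = 5 \frac{2 \left(- \frac{7}{2} + 6\right)}{-1 + \left(- \frac{7}{2} + 6\right)} = 5 \cdot 2 \cdot \frac{5}{2} \frac{1}{-1 + \frac{5}{2}} = 5 \cdot 2 \cdot \frac{5}{2} \frac{1}{\frac{3}{2}} = 5 \cdot 2 \cdot \frac{5}{2} \cdot \frac{2}{3} = 5 \cdot \frac{10}{3} = \frac{50}{3}$)
$E{\left(J \right)} 1 - 14 = \frac{50}{3} \cdot 1 - 14 = \frac{50}{3} - 14 = \frac{8}{3}$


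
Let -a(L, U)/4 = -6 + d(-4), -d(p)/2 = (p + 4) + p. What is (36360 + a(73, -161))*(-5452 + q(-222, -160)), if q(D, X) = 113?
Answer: -194083328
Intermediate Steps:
d(p) = -8 - 4*p (d(p) = -2*((p + 4) + p) = -2*((4 + p) + p) = -2*(4 + 2*p) = -8 - 4*p)
a(L, U) = -8 (a(L, U) = -4*(-6 + (-8 - 4*(-4))) = -4*(-6 + (-8 + 16)) = -4*(-6 + 8) = -4*2 = -8)
(36360 + a(73, -161))*(-5452 + q(-222, -160)) = (36360 - 8)*(-5452 + 113) = 36352*(-5339) = -194083328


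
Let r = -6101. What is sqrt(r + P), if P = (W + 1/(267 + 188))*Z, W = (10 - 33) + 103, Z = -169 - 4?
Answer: 4*I*sqrt(258022765)/455 ≈ 141.21*I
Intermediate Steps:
Z = -173
W = 80 (W = -23 + 103 = 80)
P = -6297373/455 (P = (80 + 1/(267 + 188))*(-173) = (80 + 1/455)*(-173) = (36401/455)*(-173) = -6297373/455 ≈ -13840.)
sqrt(r + P) = sqrt(-6101 - 6297373/455) = sqrt(-9073328/455) = 4*I*sqrt(258022765)/455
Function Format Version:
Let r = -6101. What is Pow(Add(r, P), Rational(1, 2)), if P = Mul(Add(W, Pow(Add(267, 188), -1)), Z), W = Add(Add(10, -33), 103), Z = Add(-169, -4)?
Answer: Mul(Rational(4, 455), I, Pow(258022765, Rational(1, 2))) ≈ Mul(141.21, I)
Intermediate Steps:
Z = -173
W = 80 (W = Add(-23, 103) = 80)
P = Rational(-6297373, 455) (P = Mul(Add(80, Pow(Add(267, 188), -1)), -173) = Mul(Add(80, Pow(455, -1)), -173) = Mul(Add(80, Rational(1, 455)), -173) = Mul(Rational(36401, 455), -173) = Rational(-6297373, 455) ≈ -13840.)
Pow(Add(r, P), Rational(1, 2)) = Pow(Add(-6101, Rational(-6297373, 455)), Rational(1, 2)) = Pow(Rational(-9073328, 455), Rational(1, 2)) = Mul(Rational(4, 455), I, Pow(258022765, Rational(1, 2)))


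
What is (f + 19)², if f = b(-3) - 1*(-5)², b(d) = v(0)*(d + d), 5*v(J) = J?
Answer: 36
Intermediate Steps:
v(J) = J/5
b(d) = 0 (b(d) = ((⅕)*0)*(d + d) = 0*(2*d) = 0)
f = -25 (f = 0 - 1*(-5)² = 0 - 1*25 = 0 - 25 = -25)
(f + 19)² = (-25 + 19)² = (-6)² = 36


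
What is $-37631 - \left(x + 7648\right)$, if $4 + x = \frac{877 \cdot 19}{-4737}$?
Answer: $- \frac{214451012}{4737} \approx -45272.0$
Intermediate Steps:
$x = - \frac{35611}{4737}$ ($x = -4 + \frac{877 \cdot 19}{-4737} = -4 + 16663 \left(- \frac{1}{4737}\right) = -4 - \frac{16663}{4737} = - \frac{35611}{4737} \approx -7.5176$)
$-37631 - \left(x + 7648\right) = -37631 - \left(- \frac{35611}{4737} + 7648\right) = -37631 - \frac{36192965}{4737} = - \frac{214451012}{4737}$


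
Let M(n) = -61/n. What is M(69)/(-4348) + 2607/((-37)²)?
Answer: 782214793/410716428 ≈ 1.9045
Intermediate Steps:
M(69)/(-4348) + 2607/((-37)²) = -61/69/(-4348) + 2607/((-37)²) = -61*1/69*(-1/4348) + 2607/1369 = -61/69*(-1/4348) + 2607*(1/1369) = 61/300012 + 2607/1369 = 782214793/410716428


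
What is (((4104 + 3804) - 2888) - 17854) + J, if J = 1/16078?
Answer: -206345051/16078 ≈ -12834.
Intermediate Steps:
J = 1/16078 ≈ 6.2197e-5
(((4104 + 3804) - 2888) - 17854) + J = (((4104 + 3804) - 2888) - 17854) + 1/16078 = ((7908 - 2888) - 17854) + 1/16078 = (5020 - 17854) + 1/16078 = -12834 + 1/16078 = -206345051/16078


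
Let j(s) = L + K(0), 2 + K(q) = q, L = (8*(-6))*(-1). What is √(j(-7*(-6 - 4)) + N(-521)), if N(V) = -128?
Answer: I*√82 ≈ 9.0554*I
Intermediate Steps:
L = 48 (L = -48*(-1) = 48)
K(q) = -2 + q
j(s) = 46 (j(s) = 48 + (-2 + 0) = 48 - 2 = 46)
√(j(-7*(-6 - 4)) + N(-521)) = √(46 - 128) = √(-82) = I*√82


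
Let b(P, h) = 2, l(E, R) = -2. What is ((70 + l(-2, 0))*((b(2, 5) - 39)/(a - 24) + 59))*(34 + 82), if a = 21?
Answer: 1688032/3 ≈ 5.6268e+5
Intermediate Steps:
((70 + l(-2, 0))*((b(2, 5) - 39)/(a - 24) + 59))*(34 + 82) = ((70 - 2)*((2 - 39)/(21 - 24) + 59))*(34 + 82) = (68*(-37/(-3) + 59))*116 = (68*(-37*(-1/3) + 59))*116 = (68*(37/3 + 59))*116 = (68*(214/3))*116 = (14552/3)*116 = 1688032/3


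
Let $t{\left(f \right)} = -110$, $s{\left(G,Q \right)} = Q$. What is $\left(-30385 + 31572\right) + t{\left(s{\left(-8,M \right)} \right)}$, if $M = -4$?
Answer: $1077$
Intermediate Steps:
$\left(-30385 + 31572\right) + t{\left(s{\left(-8,M \right)} \right)} = \left(-30385 + 31572\right) - 110 = 1187 - 110 = 1077$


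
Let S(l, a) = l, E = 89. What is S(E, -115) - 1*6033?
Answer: -5944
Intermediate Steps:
S(E, -115) - 1*6033 = 89 - 1*6033 = 89 - 6033 = -5944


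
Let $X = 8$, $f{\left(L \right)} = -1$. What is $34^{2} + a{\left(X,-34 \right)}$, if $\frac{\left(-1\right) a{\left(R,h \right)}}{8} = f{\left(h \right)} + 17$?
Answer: $1028$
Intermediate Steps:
$a{\left(R,h \right)} = -128$ ($a{\left(R,h \right)} = - 8 \left(-1 + 17\right) = \left(-8\right) 16 = -128$)
$34^{2} + a{\left(X,-34 \right)} = 34^{2} - 128 = 1156 - 128 = 1028$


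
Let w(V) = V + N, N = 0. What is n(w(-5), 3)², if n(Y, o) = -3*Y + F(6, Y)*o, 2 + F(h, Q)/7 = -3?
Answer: 8100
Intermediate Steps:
F(h, Q) = -35 (F(h, Q) = -14 + 7*(-3) = -14 - 21 = -35)
w(V) = V (w(V) = V + 0 = V)
n(Y, o) = -35*o - 3*Y (n(Y, o) = -3*Y - 35*o = -35*o - 3*Y)
n(w(-5), 3)² = (-35*3 - 3*(-5))² = (-105 + 15)² = (-90)² = 8100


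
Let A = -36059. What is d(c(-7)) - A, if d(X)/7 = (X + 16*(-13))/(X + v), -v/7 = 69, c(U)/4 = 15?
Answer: 15253993/423 ≈ 36061.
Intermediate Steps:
c(U) = 60 (c(U) = 4*15 = 60)
v = -483 (v = -7*69 = -483)
d(X) = 7*(-208 + X)/(-483 + X) (d(X) = 7*((X + 16*(-13))/(X - 483)) = 7*((X - 208)/(-483 + X)) = 7*((-208 + X)/(-483 + X)) = 7*(-208 + X)/(-483 + X))
d(c(-7)) - A = 7*(-208 + 60)/(-483 + 60) - 1*(-36059) = 7*(-148)/(-423) + 36059 = 7*(-1/423)*(-148) + 36059 = 1036/423 + 36059 = 15253993/423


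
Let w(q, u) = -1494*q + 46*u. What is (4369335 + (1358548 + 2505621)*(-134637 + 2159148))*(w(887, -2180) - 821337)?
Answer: -17576805387576200730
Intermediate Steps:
(4369335 + (1358548 + 2505621)*(-134637 + 2159148))*(w(887, -2180) - 821337) = (4369335 + (1358548 + 2505621)*(-134637 + 2159148))*((-1494*887 + 46*(-2180)) - 821337) = (4369335 + 3864169*2024511)*((-1325178 - 100280) - 821337) = (4369335 + 7823052646359)*(-1425458 - 821337) = 7823057015694*(-2246795) = -17576805387576200730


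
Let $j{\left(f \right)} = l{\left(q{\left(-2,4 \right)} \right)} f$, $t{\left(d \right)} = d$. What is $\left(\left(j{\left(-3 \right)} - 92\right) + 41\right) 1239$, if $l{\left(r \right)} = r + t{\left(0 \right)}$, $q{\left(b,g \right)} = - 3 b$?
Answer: $-85491$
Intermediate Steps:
$l{\left(r \right)} = r$ ($l{\left(r \right)} = r + 0 = r$)
$j{\left(f \right)} = 6 f$ ($j{\left(f \right)} = \left(-3\right) \left(-2\right) f = 6 f$)
$\left(\left(j{\left(-3 \right)} - 92\right) + 41\right) 1239 = \left(\left(6 \left(-3\right) - 92\right) + 41\right) 1239 = \left(\left(-18 - 92\right) + 41\right) 1239 = \left(-110 + 41\right) 1239 = \left(-69\right) 1239 = -85491$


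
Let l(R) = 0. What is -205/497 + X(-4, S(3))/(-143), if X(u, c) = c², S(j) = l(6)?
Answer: -205/497 ≈ -0.41247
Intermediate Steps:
S(j) = 0
-205/497 + X(-4, S(3))/(-143) = -205/497 + 0²/(-143) = -205*1/497 + 0*(-1/143) = -205/497 + 0 = -205/497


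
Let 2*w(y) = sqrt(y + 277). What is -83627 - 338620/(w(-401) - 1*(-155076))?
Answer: (-83627*sqrt(31) + 12968879272*I)/(sqrt(31) - 155076*I) ≈ -83629.0 + 7.8399e-5*I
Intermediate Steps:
w(y) = sqrt(277 + y)/2 (w(y) = sqrt(y + 277)/2 = sqrt(277 + y)/2)
-83627 - 338620/(w(-401) - 1*(-155076)) = -83627 - 338620/(sqrt(277 - 401)/2 - 1*(-155076)) = -83627 - 338620/(sqrt(-124)/2 + 155076) = -83627 - 338620/((2*I*sqrt(31))/2 + 155076) = -83627 - 338620/(I*sqrt(31) + 155076) = -83627 - 338620/(155076 + I*sqrt(31))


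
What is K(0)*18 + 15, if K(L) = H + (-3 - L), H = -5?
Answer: -129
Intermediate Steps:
K(L) = -8 - L (K(L) = -5 + (-3 - L) = -8 - L)
K(0)*18 + 15 = (-8 - 1*0)*18 + 15 = (-8 + 0)*18 + 15 = -8*18 + 15 = -144 + 15 = -129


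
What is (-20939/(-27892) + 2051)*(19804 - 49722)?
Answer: -856065140329/13946 ≈ -6.1384e+7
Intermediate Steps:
(-20939/(-27892) + 2051)*(19804 - 49722) = (-20939*(-1/27892) + 2051)*(-29918) = (20939/27892 + 2051)*(-29918) = (57227431/27892)*(-29918) = -856065140329/13946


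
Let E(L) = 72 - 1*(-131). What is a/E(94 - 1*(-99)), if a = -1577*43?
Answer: -67811/203 ≈ -334.04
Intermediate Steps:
E(L) = 203 (E(L) = 72 + 131 = 203)
a = -67811
a/E(94 - 1*(-99)) = -67811/203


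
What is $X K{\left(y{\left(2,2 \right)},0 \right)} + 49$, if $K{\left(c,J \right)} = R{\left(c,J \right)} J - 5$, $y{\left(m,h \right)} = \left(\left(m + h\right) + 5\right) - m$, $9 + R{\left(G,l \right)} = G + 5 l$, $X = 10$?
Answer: $-1$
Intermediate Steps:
$R{\left(G,l \right)} = -9 + G + 5 l$ ($R{\left(G,l \right)} = -9 + \left(G + 5 l\right) = -9 + G + 5 l$)
$y{\left(m,h \right)} = 5 + h$ ($y{\left(m,h \right)} = \left(\left(h + m\right) + 5\right) - m = \left(5 + h + m\right) - m = 5 + h$)
$K{\left(c,J \right)} = -5 + J \left(-9 + c + 5 J\right)$ ($K{\left(c,J \right)} = \left(-9 + c + 5 J\right) J - 5 = J \left(-9 + c + 5 J\right) - 5 = -5 + J \left(-9 + c + 5 J\right)$)
$X K{\left(y{\left(2,2 \right)},0 \right)} + 49 = 10 \left(-5 + 0 \left(-9 + \left(5 + 2\right) + 5 \cdot 0\right)\right) + 49 = 10 \left(-5 + 0 \left(-9 + 7 + 0\right)\right) + 49 = 10 \left(-5 + 0 \left(-2\right)\right) + 49 = 10 \left(-5 + 0\right) + 49 = 10 \left(-5\right) + 49 = -50 + 49 = -1$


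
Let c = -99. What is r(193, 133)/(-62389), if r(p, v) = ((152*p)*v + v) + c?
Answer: -3901722/62389 ≈ -62.539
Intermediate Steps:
r(p, v) = -99 + v + 152*p*v (r(p, v) = ((152*p)*v + v) - 99 = (152*p*v + v) - 99 = (v + 152*p*v) - 99 = -99 + v + 152*p*v)
r(193, 133)/(-62389) = (-99 + 133 + 152*193*133)/(-62389) = (-99 + 133 + 3901688)*(-1/62389) = 3901722*(-1/62389) = -3901722/62389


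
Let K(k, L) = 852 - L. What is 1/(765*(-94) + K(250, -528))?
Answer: -1/70530 ≈ -1.4178e-5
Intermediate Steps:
1/(765*(-94) + K(250, -528)) = 1/(765*(-94) + (852 - 1*(-528))) = 1/(-71910 + (852 + 528)) = 1/(-71910 + 1380) = 1/(-70530) = -1/70530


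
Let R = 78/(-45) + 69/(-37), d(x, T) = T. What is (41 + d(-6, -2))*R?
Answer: -25961/185 ≈ -140.33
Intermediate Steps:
R = -1997/555 (R = 78*(-1/45) + 69*(-1/37) = -26/15 - 69/37 = -1997/555 ≈ -3.5982)
(41 + d(-6, -2))*R = (41 - 2)*(-1997/555) = 39*(-1997/555) = -25961/185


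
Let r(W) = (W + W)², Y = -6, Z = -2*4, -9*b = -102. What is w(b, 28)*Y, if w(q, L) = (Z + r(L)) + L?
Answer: -18936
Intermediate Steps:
b = 34/3 (b = -⅑*(-102) = 34/3 ≈ 11.333)
Z = -8
r(W) = 4*W² (r(W) = (2*W)² = 4*W²)
w(q, L) = -8 + L + 4*L² (w(q, L) = (-8 + 4*L²) + L = -8 + L + 4*L²)
w(b, 28)*Y = (-8 + 28 + 4*28²)*(-6) = (-8 + 28 + 4*784)*(-6) = (-8 + 28 + 3136)*(-6) = 3156*(-6) = -18936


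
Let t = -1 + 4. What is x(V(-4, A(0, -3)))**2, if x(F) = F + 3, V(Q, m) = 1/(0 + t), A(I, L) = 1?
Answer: 100/9 ≈ 11.111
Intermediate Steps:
t = 3
V(Q, m) = 1/3 (V(Q, m) = 1/(0 + 3) = 1/3)
x(F) = 3 + F
x(V(-4, A(0, -3)))**2 = (3 + 1/3)**2 = (10/3)**2 = 100/9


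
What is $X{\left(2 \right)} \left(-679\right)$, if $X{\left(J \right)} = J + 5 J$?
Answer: $-8148$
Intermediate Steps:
$X{\left(J \right)} = 6 J$
$X{\left(2 \right)} \left(-679\right) = 6 \cdot 2 \left(-679\right) = 12 \left(-679\right) = -8148$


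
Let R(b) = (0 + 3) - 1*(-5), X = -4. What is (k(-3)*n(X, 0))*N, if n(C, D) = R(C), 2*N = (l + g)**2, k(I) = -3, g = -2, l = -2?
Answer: -192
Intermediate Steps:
R(b) = 8 (R(b) = 3 + 5 = 8)
N = 8 (N = (-2 - 2)**2/2 = (1/2)*(-4)**2 = (1/2)*16 = 8)
n(C, D) = 8
(k(-3)*n(X, 0))*N = -3*8*8 = -24*8 = -192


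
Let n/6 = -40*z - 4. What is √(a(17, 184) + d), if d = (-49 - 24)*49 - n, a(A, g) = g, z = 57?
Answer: √10311 ≈ 101.54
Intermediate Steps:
n = -13704 (n = 6*(-40*57 - 4) = 6*(-2280 - 4) = 6*(-2284) = -13704)
d = 10127 (d = (-49 - 24)*49 - 1*(-13704) = -73*49 + 13704 = -3577 + 13704 = 10127)
√(a(17, 184) + d) = √(184 + 10127) = √10311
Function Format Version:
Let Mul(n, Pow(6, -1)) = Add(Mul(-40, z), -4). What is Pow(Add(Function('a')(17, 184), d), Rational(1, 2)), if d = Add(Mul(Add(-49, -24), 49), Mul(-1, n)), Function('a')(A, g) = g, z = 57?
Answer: Pow(10311, Rational(1, 2)) ≈ 101.54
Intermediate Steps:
n = -13704 (n = Mul(6, Add(Mul(-40, 57), -4)) = Mul(6, Add(-2280, -4)) = Mul(6, -2284) = -13704)
d = 10127 (d = Add(Mul(Add(-49, -24), 49), Mul(-1, -13704)) = Add(Mul(-73, 49), 13704) = Add(-3577, 13704) = 10127)
Pow(Add(Function('a')(17, 184), d), Rational(1, 2)) = Pow(Add(184, 10127), Rational(1, 2)) = Pow(10311, Rational(1, 2))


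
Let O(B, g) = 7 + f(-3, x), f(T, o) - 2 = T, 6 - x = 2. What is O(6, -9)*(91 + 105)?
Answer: 1176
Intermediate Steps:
x = 4 (x = 6 - 1*2 = 6 - 2 = 4)
f(T, o) = 2 + T
O(B, g) = 6 (O(B, g) = 7 + (2 - 3) = 7 - 1 = 6)
O(6, -9)*(91 + 105) = 6*(91 + 105) = 6*196 = 1176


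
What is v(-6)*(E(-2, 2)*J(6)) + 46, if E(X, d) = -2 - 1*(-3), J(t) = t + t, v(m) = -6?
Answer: -26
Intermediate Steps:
J(t) = 2*t
E(X, d) = 1 (E(X, d) = -2 + 3 = 1)
v(-6)*(E(-2, 2)*J(6)) + 46 = -6*2*6 + 46 = -6*12 + 46 = -72 + 46 = -26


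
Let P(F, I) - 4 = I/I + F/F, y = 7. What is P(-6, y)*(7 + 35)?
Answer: 252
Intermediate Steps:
P(F, I) = 6 (P(F, I) = 4 + (I/I + F/F) = 4 + (1 + 1) = 4 + 2 = 6)
P(-6, y)*(7 + 35) = 6*(7 + 35) = 6*42 = 252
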